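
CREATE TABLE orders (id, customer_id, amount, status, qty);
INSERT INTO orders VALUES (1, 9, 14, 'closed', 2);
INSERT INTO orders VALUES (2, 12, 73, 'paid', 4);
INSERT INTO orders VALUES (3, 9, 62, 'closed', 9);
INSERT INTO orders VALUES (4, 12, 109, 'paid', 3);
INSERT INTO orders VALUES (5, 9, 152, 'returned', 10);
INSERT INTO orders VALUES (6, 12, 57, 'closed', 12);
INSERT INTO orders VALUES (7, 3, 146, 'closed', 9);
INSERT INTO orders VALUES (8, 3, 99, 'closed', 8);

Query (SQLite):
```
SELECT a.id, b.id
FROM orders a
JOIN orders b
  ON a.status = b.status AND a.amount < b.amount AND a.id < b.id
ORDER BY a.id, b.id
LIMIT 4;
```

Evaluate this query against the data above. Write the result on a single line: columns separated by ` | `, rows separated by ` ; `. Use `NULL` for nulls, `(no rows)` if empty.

Pairs (a,b) with same status, a.amount < b.amount, a.id < b.id.
status groups: closed:{1,3,6,7,8} paid:{2,4} returned:{5}
Ordered by (a.id, b.id); first 4.

1 | 3 ; 1 | 6 ; 1 | 7 ; 1 | 8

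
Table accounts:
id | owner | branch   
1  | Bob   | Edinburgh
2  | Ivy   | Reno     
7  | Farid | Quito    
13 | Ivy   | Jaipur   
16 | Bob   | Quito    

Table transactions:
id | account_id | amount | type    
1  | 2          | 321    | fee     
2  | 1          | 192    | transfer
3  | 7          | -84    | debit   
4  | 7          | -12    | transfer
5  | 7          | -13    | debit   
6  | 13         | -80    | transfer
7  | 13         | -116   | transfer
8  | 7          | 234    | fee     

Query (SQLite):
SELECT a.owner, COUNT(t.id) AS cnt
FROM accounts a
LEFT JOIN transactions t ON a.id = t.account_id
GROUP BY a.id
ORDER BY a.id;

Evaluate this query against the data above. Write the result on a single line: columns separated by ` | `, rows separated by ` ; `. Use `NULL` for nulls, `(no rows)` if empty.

LEFT JOIN keeps every accounts row; unmatched ones get NULL for transactions columns.
Group by accounts.id and compute COUNT(t.id). COUNT(col) of an all-NULL group is 0.
  1: ids {2} → COUNT(t.id)=1
  2: ids {1} → COUNT(t.id)=1
  7: ids {3, 4, 5, 8} → COUNT(t.id)=4
  13: ids {6, 7} → COUNT(t.id)=2
  16: ids {—} → COUNT(t.id)=0

Bob | 1 ; Ivy | 1 ; Farid | 4 ; Ivy | 2 ; Bob | 0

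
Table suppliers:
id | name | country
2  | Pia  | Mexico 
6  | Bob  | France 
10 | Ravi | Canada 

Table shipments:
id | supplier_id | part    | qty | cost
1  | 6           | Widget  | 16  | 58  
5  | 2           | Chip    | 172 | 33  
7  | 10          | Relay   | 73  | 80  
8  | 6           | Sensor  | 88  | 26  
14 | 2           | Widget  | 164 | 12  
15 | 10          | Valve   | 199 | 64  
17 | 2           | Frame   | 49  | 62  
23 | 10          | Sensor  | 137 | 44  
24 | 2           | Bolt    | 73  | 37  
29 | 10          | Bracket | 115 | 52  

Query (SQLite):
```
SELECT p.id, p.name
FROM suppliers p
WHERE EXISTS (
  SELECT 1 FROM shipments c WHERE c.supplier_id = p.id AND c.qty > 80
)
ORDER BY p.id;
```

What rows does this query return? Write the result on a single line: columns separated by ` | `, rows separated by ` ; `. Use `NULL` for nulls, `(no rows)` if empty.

2 | Pia ; 6 | Bob ; 10 | Ravi

For each suppliers row, check whether any shipments with matching supplier_id has qty > 80.
Keep rows where that is true.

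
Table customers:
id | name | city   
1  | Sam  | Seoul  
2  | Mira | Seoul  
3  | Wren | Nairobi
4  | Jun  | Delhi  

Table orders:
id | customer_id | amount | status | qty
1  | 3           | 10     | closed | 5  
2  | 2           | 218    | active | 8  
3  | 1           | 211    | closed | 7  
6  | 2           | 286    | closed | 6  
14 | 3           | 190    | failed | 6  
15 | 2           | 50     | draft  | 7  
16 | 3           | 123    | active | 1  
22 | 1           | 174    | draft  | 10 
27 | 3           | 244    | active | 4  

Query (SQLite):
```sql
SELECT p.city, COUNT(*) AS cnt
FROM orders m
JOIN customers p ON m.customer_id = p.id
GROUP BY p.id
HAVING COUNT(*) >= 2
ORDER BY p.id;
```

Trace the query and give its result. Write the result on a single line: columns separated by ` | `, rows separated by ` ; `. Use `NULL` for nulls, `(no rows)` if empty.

Seoul | 2 ; Seoul | 3 ; Nairobi | 4

Join each orders row to its customers via customer_id.
Group joined rows by customers.id; compute COUNT(*) per group.
HAVING: keep groups with count ≥ 2.
  1: ids {3, 22} → COUNT(*)=2
  2: ids {2, 6, 15} → COUNT(*)=3
  3: ids {1, 14, 16, 27} → COUNT(*)=4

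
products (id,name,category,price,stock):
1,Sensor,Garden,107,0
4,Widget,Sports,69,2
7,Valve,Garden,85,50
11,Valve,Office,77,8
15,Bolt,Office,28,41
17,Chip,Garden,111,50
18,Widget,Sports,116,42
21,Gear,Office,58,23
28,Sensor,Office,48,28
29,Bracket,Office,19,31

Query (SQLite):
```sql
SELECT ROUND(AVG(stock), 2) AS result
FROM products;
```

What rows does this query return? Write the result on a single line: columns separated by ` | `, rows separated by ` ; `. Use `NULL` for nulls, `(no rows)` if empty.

All stock values: [0, 2, 50, 8, 41, 50, 42, 23, 28, 31].
AVG = 275 / 10 (rounded to 2 dp).

27.5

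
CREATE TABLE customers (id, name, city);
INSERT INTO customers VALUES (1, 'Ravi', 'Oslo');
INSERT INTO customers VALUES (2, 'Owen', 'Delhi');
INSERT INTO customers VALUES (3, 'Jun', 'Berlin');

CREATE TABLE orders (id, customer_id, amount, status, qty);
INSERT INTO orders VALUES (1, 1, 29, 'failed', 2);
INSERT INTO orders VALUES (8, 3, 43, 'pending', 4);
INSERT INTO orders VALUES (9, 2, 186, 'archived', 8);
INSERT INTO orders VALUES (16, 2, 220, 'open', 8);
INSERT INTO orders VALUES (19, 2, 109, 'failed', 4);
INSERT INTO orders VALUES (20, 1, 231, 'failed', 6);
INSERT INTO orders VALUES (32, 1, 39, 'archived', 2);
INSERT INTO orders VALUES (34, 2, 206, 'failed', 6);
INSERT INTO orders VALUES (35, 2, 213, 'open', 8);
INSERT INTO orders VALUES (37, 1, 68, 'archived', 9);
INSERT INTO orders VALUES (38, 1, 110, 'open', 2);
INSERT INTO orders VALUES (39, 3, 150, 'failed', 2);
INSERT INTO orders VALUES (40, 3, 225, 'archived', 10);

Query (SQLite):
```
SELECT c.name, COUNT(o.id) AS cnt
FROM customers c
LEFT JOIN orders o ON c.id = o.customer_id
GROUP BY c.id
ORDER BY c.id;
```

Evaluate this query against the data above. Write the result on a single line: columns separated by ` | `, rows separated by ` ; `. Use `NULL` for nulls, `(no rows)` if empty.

Ravi | 5 ; Owen | 5 ; Jun | 3

LEFT JOIN keeps every customers row; unmatched ones get NULL for orders columns.
Group by customers.id and compute COUNT(o.id). COUNT(col) of an all-NULL group is 0.
  1: ids {1, 20, 32, 37, 38} → COUNT(o.id)=5
  2: ids {9, 16, 19, 34, 35} → COUNT(o.id)=5
  3: ids {8, 39, 40} → COUNT(o.id)=3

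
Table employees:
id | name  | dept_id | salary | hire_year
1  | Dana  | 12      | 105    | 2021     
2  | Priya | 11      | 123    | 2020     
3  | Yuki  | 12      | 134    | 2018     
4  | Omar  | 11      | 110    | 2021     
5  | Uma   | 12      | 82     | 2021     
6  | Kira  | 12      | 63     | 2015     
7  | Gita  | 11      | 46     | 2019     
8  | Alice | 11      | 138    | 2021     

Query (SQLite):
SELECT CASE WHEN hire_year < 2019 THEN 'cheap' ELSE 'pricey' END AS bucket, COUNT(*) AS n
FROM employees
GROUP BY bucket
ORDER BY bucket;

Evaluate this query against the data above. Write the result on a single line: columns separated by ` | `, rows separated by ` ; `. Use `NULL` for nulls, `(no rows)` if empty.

cheap | 2 ; pricey | 6

Bucket rows by hire_year < 2019 → 'cheap' else 'pricey'; count each bucket.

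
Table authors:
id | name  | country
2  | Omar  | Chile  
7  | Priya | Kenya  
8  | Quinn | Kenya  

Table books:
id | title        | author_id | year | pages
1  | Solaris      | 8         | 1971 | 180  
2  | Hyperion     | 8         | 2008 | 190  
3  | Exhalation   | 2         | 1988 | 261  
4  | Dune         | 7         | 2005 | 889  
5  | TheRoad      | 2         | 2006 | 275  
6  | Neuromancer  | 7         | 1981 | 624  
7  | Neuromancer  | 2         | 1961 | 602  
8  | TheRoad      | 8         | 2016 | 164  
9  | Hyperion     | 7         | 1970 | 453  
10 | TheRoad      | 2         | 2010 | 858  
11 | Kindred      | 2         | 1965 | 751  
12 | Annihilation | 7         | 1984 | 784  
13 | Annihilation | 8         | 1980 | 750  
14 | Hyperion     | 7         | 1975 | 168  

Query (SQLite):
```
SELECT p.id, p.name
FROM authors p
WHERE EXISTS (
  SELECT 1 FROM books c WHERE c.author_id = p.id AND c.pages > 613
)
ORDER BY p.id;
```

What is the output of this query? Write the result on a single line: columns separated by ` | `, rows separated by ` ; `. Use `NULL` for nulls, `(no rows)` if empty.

2 | Omar ; 7 | Priya ; 8 | Quinn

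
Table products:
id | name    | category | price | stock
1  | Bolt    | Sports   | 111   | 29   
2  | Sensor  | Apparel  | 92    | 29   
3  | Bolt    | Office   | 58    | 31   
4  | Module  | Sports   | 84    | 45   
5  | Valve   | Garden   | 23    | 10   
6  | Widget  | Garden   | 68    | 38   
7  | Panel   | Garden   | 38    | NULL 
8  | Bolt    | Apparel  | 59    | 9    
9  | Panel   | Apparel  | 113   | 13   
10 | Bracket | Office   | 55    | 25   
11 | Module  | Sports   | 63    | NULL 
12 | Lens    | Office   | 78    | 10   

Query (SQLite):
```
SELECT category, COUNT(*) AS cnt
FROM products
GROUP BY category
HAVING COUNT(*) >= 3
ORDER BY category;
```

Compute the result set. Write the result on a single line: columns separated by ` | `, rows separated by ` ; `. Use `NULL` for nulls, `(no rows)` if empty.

Apparel | 3 ; Garden | 3 ; Office | 3 ; Sports | 3

Partition products by category; compute COUNT(*) within each group.
HAVING: keep groups with count ≥ 3.
  Apparel: ids {2, 8, 9} → COUNT(*)=3
  Garden: ids {5, 6, 7} → COUNT(*)=3
  Office: ids {3, 10, 12} → COUNT(*)=3
  Sports: ids {1, 4, 11} → COUNT(*)=3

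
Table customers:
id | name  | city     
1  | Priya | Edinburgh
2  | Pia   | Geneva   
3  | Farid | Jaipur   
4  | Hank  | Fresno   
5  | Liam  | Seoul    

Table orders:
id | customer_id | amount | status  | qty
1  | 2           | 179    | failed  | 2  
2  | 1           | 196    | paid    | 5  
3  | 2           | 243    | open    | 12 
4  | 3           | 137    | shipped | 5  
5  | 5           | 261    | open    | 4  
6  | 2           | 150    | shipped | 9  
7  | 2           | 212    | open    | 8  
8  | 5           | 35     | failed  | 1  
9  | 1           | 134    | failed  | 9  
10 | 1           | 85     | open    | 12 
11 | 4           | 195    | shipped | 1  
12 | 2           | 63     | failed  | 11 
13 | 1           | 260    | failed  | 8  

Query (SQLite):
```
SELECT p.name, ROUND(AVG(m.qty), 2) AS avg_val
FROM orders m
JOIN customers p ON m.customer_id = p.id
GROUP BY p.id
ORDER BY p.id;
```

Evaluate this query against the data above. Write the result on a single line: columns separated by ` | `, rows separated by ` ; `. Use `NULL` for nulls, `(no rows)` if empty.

Priya | 8.5 ; Pia | 8.4 ; Farid | 5 ; Hank | 1 ; Liam | 2.5

Join each orders row to its customers via customer_id.
Group joined rows by customers.id; compute ROUND(AVG(m.qty), 2) per group.
  1: ids {2, 9, 10, 13} → ROUND(AVG(m.qty), 2)=8.5
  2: ids {1, 3, 6, 7, 12} → ROUND(AVG(m.qty), 2)=8.4
  3: ids {4} → ROUND(AVG(m.qty), 2)=5
  4: ids {11} → ROUND(AVG(m.qty), 2)=1
  5: ids {5, 8} → ROUND(AVG(m.qty), 2)=2.5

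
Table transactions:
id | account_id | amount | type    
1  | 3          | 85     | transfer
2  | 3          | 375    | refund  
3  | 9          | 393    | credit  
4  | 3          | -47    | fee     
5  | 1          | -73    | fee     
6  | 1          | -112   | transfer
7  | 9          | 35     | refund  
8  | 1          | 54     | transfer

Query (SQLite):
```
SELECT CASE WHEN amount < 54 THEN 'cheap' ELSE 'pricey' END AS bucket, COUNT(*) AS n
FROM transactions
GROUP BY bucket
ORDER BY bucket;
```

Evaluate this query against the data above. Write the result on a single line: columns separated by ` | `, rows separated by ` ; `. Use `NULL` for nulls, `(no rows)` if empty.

cheap | 4 ; pricey | 4

Bucket rows by amount < 54 → 'cheap' else 'pricey'; count each bucket.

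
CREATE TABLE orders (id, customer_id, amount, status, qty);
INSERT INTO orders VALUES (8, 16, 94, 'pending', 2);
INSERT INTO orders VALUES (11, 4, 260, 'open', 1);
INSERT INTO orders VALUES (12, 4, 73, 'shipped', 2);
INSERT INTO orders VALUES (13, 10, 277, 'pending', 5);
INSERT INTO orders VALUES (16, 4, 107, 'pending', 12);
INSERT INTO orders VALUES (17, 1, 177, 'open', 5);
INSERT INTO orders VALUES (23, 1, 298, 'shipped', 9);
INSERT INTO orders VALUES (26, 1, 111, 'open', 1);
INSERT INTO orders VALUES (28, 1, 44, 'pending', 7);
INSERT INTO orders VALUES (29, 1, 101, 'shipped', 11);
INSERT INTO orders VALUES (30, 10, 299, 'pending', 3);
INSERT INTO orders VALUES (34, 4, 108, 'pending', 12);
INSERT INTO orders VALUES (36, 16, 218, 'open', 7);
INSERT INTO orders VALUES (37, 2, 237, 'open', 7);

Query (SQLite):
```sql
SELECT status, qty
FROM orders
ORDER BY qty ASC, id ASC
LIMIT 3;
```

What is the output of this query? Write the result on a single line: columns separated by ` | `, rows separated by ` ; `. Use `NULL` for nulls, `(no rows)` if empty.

Sort by qty asc, tiebreak id asc: (1, id=11), (1, id=26), (2, id=8), (2, id=12), (3, id=30), (5, id=13) …. Take first 3.

open | 1 ; open | 1 ; pending | 2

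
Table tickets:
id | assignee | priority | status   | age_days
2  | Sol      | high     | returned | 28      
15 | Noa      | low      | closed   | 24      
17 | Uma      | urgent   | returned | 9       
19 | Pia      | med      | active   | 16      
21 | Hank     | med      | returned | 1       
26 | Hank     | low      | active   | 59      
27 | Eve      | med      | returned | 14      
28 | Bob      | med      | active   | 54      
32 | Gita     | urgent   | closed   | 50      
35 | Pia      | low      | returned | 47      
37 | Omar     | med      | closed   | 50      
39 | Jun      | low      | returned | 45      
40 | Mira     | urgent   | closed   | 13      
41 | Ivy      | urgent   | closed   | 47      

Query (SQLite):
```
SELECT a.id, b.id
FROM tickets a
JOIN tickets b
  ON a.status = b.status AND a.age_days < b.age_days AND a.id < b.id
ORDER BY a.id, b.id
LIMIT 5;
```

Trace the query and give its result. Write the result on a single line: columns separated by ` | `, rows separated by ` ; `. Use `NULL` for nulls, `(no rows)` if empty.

2 | 35 ; 2 | 39 ; 15 | 32 ; 15 | 37 ; 15 | 41

Pairs (a,b) with same status, a.age_days < b.age_days, a.id < b.id.
status groups: active:{19,26,28} closed:{15,32,37,40,41} returned:{2,17,21,27,35,39}
Ordered by (a.id, b.id); first 5.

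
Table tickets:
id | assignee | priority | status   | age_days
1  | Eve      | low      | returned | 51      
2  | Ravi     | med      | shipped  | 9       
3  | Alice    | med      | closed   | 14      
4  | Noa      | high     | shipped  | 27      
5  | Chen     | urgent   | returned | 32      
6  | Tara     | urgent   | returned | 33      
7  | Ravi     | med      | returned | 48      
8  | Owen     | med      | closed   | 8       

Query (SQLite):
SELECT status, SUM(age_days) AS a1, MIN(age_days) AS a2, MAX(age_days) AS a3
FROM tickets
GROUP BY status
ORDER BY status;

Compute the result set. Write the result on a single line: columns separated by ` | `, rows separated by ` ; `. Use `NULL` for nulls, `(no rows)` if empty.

closed | 22 | 8 | 14 ; returned | 164 | 32 | 51 ; shipped | 36 | 9 | 27

Group tickets by status.
Per group compute: SUM(age_days), MIN(age_days), MAX(age_days).
  closed: ids {3, 8} → SUM(age_days)=22, MIN(age_days)=8, MAX(age_days)=14
  returned: ids {1, 5, 6, 7} → SUM(age_days)=164, MIN(age_days)=32, MAX(age_days)=51
  shipped: ids {2, 4} → SUM(age_days)=36, MIN(age_days)=9, MAX(age_days)=27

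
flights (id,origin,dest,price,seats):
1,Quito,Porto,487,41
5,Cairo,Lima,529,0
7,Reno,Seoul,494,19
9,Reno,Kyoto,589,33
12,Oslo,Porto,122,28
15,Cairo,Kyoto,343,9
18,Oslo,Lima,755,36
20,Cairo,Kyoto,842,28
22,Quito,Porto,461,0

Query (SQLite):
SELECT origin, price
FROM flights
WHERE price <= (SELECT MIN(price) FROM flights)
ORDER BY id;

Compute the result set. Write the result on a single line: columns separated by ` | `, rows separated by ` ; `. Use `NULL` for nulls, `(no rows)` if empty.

Oslo | 122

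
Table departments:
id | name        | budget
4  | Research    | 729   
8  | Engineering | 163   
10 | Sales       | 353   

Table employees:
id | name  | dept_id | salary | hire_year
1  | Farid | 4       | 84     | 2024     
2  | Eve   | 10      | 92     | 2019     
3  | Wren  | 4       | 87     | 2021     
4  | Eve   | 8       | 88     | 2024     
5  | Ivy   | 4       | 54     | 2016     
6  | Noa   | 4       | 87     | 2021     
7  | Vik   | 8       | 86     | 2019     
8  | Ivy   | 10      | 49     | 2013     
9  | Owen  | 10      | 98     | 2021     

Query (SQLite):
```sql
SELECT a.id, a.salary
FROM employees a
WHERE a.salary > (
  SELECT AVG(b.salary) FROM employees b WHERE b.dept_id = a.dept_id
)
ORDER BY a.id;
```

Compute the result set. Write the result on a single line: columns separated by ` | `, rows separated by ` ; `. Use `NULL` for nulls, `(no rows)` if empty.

For each employees row a, compute AVG(salary) over rows sharing a.dept_id.
Keep row a if a.salary > that per-group AVG.
  dept_id=4: AVG(salary) = 78.0
  dept_id=8: AVG(salary) = 87.0
  dept_id=10: AVG(salary) = 79.666667

1 | 84 ; 2 | 92 ; 3 | 87 ; 4 | 88 ; 6 | 87 ; 9 | 98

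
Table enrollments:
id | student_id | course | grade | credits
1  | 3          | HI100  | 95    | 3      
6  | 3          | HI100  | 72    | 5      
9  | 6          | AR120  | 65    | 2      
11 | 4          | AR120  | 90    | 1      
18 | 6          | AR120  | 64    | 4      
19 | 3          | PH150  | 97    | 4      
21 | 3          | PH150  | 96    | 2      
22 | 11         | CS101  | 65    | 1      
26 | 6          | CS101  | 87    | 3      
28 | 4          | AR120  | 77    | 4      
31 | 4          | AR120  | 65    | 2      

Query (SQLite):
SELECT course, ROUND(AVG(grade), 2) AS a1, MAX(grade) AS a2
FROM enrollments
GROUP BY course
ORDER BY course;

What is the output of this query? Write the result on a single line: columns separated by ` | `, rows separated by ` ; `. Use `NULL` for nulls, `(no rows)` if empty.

AR120 | 72.2 | 90 ; CS101 | 76 | 87 ; HI100 | 83.5 | 95 ; PH150 | 96.5 | 97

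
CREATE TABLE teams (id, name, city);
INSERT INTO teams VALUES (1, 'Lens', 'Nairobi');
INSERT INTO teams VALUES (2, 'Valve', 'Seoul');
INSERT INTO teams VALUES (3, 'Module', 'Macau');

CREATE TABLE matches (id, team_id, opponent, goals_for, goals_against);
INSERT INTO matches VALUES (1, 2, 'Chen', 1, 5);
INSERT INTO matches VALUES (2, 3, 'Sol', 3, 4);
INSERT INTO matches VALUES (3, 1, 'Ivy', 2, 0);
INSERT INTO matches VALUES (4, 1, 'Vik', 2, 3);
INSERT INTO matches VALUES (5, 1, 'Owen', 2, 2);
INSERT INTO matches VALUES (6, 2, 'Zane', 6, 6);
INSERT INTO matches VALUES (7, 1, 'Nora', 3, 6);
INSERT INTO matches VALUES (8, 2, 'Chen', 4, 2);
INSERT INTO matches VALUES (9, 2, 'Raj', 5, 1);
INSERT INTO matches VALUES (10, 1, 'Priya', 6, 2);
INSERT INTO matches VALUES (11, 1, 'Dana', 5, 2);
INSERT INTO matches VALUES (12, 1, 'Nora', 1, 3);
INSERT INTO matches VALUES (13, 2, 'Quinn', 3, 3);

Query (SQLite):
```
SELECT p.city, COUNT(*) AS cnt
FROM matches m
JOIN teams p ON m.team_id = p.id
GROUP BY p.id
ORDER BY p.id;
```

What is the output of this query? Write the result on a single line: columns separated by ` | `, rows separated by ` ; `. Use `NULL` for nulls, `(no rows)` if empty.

Nairobi | 7 ; Seoul | 5 ; Macau | 1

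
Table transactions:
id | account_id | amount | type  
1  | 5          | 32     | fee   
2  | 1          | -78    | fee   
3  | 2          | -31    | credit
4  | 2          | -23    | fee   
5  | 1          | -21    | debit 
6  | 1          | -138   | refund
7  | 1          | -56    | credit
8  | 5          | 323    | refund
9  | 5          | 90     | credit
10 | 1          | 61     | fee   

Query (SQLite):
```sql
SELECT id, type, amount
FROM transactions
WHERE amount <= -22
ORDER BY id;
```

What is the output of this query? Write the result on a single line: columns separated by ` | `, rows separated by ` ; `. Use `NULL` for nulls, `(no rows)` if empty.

amount <= -22: ids {2, 3, 4, 6, 7}

2 | fee | -78 ; 3 | credit | -31 ; 4 | fee | -23 ; 6 | refund | -138 ; 7 | credit | -56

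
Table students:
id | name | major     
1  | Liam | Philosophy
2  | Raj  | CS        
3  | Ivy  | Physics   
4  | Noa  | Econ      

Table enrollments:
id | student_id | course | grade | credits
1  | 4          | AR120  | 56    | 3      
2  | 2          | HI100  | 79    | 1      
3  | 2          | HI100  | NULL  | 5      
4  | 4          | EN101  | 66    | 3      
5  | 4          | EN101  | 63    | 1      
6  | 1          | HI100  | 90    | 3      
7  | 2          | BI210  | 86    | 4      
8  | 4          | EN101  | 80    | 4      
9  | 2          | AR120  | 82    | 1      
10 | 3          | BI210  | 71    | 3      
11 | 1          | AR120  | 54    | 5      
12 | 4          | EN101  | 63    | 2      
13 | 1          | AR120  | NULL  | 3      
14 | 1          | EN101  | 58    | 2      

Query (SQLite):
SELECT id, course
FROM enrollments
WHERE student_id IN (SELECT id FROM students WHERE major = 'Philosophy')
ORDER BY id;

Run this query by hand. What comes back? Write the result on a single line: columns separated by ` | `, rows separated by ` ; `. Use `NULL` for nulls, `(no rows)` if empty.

Inner query: students.id where major = 'Philosophy'.
Outer: keep enrollments rows whose student_id is in that set.
Inner query → {1}

6 | HI100 ; 11 | AR120 ; 13 | AR120 ; 14 | EN101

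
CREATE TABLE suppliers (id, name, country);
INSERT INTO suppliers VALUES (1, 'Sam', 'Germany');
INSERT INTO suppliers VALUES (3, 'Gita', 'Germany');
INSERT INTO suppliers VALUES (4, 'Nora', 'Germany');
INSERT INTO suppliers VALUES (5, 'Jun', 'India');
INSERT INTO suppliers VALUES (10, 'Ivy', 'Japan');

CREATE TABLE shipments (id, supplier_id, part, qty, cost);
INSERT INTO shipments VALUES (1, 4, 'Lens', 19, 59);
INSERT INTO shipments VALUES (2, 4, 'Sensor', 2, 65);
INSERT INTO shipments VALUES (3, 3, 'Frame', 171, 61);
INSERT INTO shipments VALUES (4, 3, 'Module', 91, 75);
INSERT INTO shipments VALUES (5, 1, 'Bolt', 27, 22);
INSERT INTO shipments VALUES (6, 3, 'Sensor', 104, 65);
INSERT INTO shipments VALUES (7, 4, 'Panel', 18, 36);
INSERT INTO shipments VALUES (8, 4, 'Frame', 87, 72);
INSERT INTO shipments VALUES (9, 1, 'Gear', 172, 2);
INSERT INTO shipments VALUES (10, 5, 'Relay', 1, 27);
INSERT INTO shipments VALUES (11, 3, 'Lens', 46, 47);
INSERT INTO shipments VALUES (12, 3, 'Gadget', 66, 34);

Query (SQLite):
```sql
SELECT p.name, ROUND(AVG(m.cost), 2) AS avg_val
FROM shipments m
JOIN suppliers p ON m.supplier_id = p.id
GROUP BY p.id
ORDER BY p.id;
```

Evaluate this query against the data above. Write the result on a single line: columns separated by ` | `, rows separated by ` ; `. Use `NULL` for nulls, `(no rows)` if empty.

Join each shipments row to its suppliers via supplier_id.
Group joined rows by suppliers.id; compute ROUND(AVG(m.cost), 2) per group.
  1: ids {5, 9} → ROUND(AVG(m.cost), 2)=12
  3: ids {3, 4, 6, 11, 12} → ROUND(AVG(m.cost), 2)=56.4
  4: ids {1, 2, 7, 8} → ROUND(AVG(m.cost), 2)=58
  5: ids {10} → ROUND(AVG(m.cost), 2)=27

Sam | 12 ; Gita | 56.4 ; Nora | 58 ; Jun | 27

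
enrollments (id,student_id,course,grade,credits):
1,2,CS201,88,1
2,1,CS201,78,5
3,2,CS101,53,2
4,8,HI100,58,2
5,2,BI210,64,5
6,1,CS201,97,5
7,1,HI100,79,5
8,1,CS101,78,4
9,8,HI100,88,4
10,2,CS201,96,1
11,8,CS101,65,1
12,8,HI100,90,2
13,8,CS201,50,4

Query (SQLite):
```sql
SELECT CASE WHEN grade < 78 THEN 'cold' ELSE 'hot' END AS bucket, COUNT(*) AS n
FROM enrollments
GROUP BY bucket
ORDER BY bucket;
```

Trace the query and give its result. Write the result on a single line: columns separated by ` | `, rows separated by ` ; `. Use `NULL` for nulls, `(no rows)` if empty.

Bucket rows by grade < 78 → 'cold' else 'hot'; count each bucket.

cold | 5 ; hot | 8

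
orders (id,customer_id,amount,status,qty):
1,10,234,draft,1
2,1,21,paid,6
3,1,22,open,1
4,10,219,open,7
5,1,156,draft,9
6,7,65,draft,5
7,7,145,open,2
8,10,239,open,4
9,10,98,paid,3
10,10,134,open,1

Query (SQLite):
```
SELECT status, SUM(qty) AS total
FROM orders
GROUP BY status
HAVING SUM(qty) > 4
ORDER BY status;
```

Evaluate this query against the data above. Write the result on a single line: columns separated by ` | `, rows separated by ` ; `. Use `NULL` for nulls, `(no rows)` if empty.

Partition orders by status; compute SUM(qty) within each group.
HAVING: keep groups where SUM(qty) > 4.
  draft: ids {1, 5, 6} → SUM(qty)=15
  open: ids {3, 4, 7, 8, 10} → SUM(qty)=15
  paid: ids {2, 9} → SUM(qty)=9

draft | 15 ; open | 15 ; paid | 9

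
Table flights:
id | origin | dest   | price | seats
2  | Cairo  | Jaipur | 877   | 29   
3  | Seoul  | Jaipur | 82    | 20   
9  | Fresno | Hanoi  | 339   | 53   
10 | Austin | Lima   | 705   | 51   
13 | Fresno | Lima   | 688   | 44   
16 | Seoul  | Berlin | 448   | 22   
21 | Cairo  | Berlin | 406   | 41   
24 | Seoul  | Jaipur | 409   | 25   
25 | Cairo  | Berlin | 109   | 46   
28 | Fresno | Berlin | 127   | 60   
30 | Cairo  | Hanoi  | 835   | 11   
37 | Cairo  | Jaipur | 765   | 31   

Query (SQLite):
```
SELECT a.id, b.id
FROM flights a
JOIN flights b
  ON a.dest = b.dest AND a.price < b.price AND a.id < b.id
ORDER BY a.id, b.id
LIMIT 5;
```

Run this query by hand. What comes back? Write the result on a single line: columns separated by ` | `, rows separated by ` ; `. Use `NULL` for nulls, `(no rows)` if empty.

3 | 24 ; 3 | 37 ; 9 | 30 ; 24 | 37 ; 25 | 28

Pairs (a,b) with same dest, a.price < b.price, a.id < b.id.
dest groups: Berlin:{16,21,25,28} Hanoi:{9,30} Jaipur:{2,3,24,37} Lima:{10,13}
Ordered by (a.id, b.id); first 5.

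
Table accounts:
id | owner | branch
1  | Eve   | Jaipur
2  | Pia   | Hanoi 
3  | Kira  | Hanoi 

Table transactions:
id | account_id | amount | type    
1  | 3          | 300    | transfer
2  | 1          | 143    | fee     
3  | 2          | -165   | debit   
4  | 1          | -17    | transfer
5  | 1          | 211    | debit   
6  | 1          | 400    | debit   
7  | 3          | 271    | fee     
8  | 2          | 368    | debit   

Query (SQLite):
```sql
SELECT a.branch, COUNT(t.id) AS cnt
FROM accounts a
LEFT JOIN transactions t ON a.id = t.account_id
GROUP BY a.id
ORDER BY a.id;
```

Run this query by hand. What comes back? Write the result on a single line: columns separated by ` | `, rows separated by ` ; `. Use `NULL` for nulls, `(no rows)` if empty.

Jaipur | 4 ; Hanoi | 2 ; Hanoi | 2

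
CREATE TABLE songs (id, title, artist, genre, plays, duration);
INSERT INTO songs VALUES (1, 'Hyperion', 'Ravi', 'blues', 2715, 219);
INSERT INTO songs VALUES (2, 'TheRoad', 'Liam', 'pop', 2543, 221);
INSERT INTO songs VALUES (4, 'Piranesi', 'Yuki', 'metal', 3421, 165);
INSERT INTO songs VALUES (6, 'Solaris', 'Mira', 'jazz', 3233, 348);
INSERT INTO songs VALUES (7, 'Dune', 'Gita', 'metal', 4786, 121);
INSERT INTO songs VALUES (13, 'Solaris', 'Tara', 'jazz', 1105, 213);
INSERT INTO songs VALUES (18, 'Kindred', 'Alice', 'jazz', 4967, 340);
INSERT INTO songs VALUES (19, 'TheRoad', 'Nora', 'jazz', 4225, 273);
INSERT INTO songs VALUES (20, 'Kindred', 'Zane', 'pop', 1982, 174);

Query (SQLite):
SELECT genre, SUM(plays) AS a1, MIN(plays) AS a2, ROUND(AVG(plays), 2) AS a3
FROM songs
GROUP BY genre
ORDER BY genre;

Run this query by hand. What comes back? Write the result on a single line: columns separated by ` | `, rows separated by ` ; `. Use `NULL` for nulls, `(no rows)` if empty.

blues | 2715 | 2715 | 2715 ; jazz | 13530 | 1105 | 3382.5 ; metal | 8207 | 3421 | 4103.5 ; pop | 4525 | 1982 | 2262.5

Group songs by genre.
Per group compute: SUM(plays), MIN(plays), ROUND(AVG(plays), 2).
  blues: ids {1} → SUM(plays)=2715, MIN(plays)=2715, ROUND(AVG(plays), 2)=2715
  jazz: ids {6, 13, 18, 19} → SUM(plays)=13530, MIN(plays)=1105, ROUND(AVG(plays), 2)=3382.5
  metal: ids {4, 7} → SUM(plays)=8207, MIN(plays)=3421, ROUND(AVG(plays), 2)=4103.5
  pop: ids {2, 20} → SUM(plays)=4525, MIN(plays)=1982, ROUND(AVG(plays), 2)=2262.5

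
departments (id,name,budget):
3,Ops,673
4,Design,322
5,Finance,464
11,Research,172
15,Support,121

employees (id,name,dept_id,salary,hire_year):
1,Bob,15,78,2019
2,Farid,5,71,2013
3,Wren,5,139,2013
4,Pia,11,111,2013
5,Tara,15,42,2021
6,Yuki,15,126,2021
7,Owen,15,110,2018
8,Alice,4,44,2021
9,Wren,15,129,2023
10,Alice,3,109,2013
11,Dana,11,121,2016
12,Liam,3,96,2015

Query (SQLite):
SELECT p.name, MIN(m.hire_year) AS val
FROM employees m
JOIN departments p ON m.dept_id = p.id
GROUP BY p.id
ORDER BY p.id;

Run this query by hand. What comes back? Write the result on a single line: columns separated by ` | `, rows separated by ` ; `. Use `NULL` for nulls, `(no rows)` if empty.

Ops | 2013 ; Design | 2021 ; Finance | 2013 ; Research | 2013 ; Support | 2018

Join each employees row to its departments via dept_id.
Group joined rows by departments.id; compute MIN(m.hire_year) per group.
  3: ids {10, 12} → MIN(m.hire_year)=2013
  4: ids {8} → MIN(m.hire_year)=2021
  5: ids {2, 3} → MIN(m.hire_year)=2013
  11: ids {4, 11} → MIN(m.hire_year)=2013
  15: ids {1, 5, 6, 7, 9} → MIN(m.hire_year)=2018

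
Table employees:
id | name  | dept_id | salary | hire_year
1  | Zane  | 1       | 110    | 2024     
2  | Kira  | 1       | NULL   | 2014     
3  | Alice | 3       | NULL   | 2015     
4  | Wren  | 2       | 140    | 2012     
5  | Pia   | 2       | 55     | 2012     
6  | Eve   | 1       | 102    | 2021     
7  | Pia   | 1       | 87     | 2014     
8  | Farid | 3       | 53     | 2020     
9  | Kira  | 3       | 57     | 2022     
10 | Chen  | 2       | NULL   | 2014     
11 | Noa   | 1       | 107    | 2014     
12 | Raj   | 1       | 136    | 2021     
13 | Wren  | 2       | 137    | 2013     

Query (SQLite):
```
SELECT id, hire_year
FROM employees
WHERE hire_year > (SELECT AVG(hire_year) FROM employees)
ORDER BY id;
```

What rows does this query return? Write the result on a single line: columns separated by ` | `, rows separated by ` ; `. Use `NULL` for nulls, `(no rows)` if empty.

1 | 2024 ; 6 | 2021 ; 8 | 2020 ; 9 | 2022 ; 12 | 2021

Scalar subquery: AVG(hire_year) over all employees rows = 2016.615385 (≈; comparison uses full precision).
Keep rows where hire_year > that value.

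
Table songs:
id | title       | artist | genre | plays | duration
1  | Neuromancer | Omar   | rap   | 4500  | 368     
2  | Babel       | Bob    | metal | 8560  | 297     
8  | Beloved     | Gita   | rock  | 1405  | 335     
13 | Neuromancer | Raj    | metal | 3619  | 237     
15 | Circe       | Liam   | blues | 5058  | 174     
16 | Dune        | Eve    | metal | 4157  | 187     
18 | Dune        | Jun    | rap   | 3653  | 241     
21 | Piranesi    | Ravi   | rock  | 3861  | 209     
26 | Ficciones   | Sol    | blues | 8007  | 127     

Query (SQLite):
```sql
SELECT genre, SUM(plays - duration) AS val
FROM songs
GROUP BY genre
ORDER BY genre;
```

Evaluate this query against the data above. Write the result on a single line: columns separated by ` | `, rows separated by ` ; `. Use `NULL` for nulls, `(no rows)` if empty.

blues | 12764 ; metal | 15615 ; rap | 7544 ; rock | 4722

For each row compute plays - duration.
Group by genre; take SUM of the expression per group.
  blues: ids {15, 26} → SUM(plays - duration)=12764
  metal: ids {2, 13, 16} → SUM(plays - duration)=15615
  rap: ids {1, 18} → SUM(plays - duration)=7544
  rock: ids {8, 21} → SUM(plays - duration)=4722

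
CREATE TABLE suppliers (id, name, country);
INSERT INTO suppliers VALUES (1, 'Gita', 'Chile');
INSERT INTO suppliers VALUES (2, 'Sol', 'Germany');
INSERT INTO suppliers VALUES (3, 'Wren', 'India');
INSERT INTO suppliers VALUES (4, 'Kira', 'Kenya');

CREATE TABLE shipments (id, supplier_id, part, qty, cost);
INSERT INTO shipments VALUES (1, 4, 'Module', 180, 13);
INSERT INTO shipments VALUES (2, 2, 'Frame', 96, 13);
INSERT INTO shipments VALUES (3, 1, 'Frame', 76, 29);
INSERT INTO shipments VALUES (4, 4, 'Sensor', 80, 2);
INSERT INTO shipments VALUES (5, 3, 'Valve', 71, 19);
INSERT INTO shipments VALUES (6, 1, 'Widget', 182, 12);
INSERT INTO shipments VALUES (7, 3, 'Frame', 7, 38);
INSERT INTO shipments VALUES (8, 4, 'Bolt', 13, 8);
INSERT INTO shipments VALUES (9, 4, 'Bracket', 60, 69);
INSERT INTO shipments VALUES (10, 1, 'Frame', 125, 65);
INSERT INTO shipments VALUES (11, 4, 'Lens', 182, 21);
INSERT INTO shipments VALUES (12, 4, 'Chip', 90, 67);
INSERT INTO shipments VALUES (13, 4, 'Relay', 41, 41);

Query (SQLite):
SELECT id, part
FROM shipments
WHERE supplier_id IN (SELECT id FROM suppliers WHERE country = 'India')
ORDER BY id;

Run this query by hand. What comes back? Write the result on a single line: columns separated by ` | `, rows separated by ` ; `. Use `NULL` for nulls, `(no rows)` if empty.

Inner query: suppliers.id where country = 'India'.
Outer: keep shipments rows whose supplier_id is in that set.
Inner query → {3}

5 | Valve ; 7 | Frame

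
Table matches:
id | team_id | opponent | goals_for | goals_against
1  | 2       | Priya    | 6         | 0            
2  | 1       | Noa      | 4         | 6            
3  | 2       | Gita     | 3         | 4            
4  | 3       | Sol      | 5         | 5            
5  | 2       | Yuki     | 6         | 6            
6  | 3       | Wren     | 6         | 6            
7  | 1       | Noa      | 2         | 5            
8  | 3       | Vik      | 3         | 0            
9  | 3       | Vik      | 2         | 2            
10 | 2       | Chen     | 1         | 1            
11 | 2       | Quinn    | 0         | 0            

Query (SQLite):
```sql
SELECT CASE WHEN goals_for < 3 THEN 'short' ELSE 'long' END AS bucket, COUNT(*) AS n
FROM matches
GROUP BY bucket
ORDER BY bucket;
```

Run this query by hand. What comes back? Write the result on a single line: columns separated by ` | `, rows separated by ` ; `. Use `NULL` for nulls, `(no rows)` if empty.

Bucket rows by goals_for < 3 → 'short' else 'long'; count each bucket.

long | 7 ; short | 4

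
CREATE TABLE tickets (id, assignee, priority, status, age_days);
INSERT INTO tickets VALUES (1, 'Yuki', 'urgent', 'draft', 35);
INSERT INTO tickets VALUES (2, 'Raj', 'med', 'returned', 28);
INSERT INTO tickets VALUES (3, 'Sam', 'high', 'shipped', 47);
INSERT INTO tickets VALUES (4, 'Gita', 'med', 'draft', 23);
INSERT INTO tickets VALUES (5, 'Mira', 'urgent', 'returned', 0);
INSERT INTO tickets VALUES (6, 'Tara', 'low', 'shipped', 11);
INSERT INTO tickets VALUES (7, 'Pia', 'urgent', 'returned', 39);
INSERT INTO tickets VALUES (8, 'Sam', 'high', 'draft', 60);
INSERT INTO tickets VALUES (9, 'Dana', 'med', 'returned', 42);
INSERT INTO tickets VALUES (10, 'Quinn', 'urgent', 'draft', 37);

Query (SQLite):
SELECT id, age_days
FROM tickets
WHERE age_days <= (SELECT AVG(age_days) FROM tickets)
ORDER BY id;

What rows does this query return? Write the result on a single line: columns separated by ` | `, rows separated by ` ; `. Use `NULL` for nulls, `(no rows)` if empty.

Scalar subquery: AVG(age_days) over all tickets rows = 32.2.
Keep rows where age_days <= that value.

2 | 28 ; 4 | 23 ; 5 | 0 ; 6 | 11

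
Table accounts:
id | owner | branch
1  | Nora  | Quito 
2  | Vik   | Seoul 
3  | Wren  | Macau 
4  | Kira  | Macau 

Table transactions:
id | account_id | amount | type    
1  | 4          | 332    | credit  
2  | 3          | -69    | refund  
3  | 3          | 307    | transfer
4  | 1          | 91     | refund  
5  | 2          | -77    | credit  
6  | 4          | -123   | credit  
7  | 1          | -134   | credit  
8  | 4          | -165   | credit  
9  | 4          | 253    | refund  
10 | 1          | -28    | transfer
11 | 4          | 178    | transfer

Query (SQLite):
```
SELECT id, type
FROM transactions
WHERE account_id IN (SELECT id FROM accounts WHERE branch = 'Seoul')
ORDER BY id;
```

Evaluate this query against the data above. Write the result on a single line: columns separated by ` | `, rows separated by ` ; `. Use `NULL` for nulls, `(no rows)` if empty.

Inner query: accounts.id where branch = 'Seoul'.
Outer: keep transactions rows whose account_id is in that set.
Inner query → {2}

5 | credit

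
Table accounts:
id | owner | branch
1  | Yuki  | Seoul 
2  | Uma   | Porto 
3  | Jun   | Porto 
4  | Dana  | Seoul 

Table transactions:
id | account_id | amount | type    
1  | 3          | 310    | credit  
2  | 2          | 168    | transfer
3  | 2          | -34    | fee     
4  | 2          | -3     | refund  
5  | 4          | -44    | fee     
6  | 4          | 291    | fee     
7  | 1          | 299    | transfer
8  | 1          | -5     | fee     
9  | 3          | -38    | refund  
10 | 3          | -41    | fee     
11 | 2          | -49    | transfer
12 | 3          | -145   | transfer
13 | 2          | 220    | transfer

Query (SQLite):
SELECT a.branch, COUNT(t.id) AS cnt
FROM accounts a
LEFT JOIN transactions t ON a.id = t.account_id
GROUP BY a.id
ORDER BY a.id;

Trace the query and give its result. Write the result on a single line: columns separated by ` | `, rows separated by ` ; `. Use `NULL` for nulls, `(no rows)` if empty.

LEFT JOIN keeps every accounts row; unmatched ones get NULL for transactions columns.
Group by accounts.id and compute COUNT(t.id). COUNT(col) of an all-NULL group is 0.
  1: ids {7, 8} → COUNT(t.id)=2
  2: ids {2, 3, 4, 11, 13} → COUNT(t.id)=5
  3: ids {1, 9, 10, 12} → COUNT(t.id)=4
  4: ids {5, 6} → COUNT(t.id)=2

Seoul | 2 ; Porto | 5 ; Porto | 4 ; Seoul | 2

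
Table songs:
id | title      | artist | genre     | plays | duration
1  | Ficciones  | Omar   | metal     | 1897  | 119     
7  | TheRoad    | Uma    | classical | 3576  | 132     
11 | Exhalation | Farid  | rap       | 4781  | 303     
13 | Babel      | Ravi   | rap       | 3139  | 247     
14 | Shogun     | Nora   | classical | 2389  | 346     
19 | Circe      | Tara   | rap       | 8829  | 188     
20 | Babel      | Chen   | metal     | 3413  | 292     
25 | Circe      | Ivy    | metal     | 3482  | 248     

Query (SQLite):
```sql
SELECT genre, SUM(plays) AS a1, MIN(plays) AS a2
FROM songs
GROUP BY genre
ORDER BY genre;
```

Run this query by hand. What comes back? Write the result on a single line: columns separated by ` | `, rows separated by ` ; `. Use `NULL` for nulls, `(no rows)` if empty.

classical | 5965 | 2389 ; metal | 8792 | 1897 ; rap | 16749 | 3139

Group songs by genre.
Per group compute: SUM(plays), MIN(plays).
  classical: ids {7, 14} → SUM(plays)=5965, MIN(plays)=2389
  metal: ids {1, 20, 25} → SUM(plays)=8792, MIN(plays)=1897
  rap: ids {11, 13, 19} → SUM(plays)=16749, MIN(plays)=3139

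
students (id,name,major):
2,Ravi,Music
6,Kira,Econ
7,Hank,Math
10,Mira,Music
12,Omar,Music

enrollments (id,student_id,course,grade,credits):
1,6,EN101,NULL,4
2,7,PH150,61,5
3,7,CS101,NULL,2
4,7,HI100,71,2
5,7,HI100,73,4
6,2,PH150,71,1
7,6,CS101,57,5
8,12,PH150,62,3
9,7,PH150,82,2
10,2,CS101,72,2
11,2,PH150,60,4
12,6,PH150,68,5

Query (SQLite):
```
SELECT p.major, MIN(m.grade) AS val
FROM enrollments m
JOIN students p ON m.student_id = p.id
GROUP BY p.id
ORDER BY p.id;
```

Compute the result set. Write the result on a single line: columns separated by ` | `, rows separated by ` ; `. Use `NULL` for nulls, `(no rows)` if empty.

Music | 60 ; Econ | 57 ; Math | 61 ; Music | 62

Join each enrollments row to its students via student_id.
Group joined rows by students.id; compute MIN(m.grade) per group.
  2: ids {6, 10, 11} → MIN(m.grade)=60
  6: ids {1, 7, 12} → MIN(m.grade)=57
  7: ids {2, 3, 4, 5, 9} → MIN(m.grade)=61
  12: ids {8} → MIN(m.grade)=62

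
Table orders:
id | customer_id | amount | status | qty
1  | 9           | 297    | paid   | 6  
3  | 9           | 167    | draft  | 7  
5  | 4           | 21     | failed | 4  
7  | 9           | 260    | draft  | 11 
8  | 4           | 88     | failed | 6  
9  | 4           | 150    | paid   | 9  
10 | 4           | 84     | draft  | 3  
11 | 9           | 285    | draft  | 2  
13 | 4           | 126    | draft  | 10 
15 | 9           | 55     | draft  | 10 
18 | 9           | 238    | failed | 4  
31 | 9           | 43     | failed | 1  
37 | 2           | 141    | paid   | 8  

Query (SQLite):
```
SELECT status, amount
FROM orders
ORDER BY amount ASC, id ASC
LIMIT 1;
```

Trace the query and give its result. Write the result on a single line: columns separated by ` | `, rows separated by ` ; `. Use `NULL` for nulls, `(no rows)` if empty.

Sort by amount asc, tiebreak id asc: (21, id=5), (43, id=31), (55, id=15), (84, id=10) …. Take first 1.

failed | 21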